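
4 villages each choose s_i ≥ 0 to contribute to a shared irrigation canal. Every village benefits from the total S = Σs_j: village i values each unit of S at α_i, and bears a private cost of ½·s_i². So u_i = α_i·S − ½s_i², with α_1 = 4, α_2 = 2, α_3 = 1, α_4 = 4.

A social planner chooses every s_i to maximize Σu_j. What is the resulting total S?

44

Planner FOC: ∂(Σu_j)/∂s_i = (Σα_j) − s_i = 0, so s_i^SO = Σα_j = 11 for every i; S^SO = 44.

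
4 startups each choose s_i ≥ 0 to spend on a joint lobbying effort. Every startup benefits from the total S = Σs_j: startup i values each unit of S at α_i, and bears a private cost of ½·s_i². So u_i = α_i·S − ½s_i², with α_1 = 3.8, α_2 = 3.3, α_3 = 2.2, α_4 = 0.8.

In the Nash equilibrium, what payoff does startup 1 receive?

Startup i's FOC: ∂u_i/∂s_i = α_i − s_i = 0, so s_i* = α_i.
NE contributions = (3.8, 3.3, 2.2, 0.8); S = 10.1.
u_1 = α_1·S − ½·(s_1)² = 3.8·10.1 − ½·3.8² = 31.16.

31.16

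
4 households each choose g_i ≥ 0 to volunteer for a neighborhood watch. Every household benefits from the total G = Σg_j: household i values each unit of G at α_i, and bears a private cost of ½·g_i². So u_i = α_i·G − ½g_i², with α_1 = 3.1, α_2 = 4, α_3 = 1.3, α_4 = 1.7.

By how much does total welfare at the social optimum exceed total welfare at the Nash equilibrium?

Household i's FOC: ∂u_i/∂g_i = α_i − g_i = 0, so g_i* = α_i.
NE contributions = (3.1, 4, 1.3, 1.7); G = 10.1.
W^NE = (Σα)·G − ½Σα_i² = 10.1² − ½·30.19 = 86.915.
Planner sets g_i = Σα_j = 10.1 for every i, so G^SO = 4·10.1 = 40.4.
W^SO = (Σα)·G^SO − ½·4·(Σα)² = (4/2)·10.1² = 204.02.
Deadweight loss = W^SO − W^NE = 117.105.

117.105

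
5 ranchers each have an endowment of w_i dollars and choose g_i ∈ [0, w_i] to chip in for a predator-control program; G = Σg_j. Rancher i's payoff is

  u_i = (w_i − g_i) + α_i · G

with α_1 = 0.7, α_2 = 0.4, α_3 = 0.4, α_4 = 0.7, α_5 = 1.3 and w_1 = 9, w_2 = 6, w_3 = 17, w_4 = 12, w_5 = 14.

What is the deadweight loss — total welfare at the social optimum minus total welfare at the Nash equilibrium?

∂u_i/∂g_i = α_i − 1, so rancher i contributes w_i if α_i > 1, else 0.
α_i > 1 for i ∈ {5}; NE contributions (0, 0, 0, 0, 14), G = 14.
W^NE = Σw_i − G^NE + (Σα_i)·G^NE = 58 + 2.5·14 = 93.
Planner: ∂(Σu_j)/∂g_i = Σα_j − 1 = 2.5 > 0, so everyone contributes w_i; G^SO = 58, W^SO = 58 + 2.5·58 = 203.
Deadweight loss = 110.

110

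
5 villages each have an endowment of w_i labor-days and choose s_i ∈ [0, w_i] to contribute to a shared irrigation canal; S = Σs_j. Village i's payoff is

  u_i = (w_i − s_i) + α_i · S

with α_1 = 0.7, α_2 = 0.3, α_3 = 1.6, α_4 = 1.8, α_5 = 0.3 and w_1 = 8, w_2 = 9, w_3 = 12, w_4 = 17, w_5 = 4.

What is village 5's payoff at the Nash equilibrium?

∂u_i/∂s_i = α_i − 1, so village i contributes w_i if α_i > 1, else 0.
α_i > 1 for i ∈ {3, 4}; NE contributions (0, 0, 12, 17, 0), S = 29.
u_5 = (4 − 0) + 0.3·29 = 12.7.

12.7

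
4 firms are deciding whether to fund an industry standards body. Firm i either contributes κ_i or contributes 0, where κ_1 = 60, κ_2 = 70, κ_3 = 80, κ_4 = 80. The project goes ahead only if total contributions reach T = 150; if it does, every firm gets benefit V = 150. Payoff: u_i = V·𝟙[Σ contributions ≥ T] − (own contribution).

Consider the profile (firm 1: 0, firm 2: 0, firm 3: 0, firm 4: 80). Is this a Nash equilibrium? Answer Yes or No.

No

Total = 80 < 150: not provided.
Firm 1 (pledges 0, payoff 0): pledging 60 → total 140, payoff -60. No gain.
Firm 2 (pledges 0, payoff 0): pledging 70 → total 150, payoff 80. Profitable deviation.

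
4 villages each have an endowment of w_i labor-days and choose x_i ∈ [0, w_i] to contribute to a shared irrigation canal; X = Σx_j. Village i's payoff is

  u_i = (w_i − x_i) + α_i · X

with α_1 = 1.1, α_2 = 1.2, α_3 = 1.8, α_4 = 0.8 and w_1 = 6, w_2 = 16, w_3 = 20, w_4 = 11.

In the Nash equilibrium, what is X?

∂u_i/∂x_i = α_i − 1, so village i contributes w_i if α_i > 1, else 0.
α_i > 1 for i ∈ {1, 2, 3}; NE contributions (6, 16, 20, 0), X = 42.

42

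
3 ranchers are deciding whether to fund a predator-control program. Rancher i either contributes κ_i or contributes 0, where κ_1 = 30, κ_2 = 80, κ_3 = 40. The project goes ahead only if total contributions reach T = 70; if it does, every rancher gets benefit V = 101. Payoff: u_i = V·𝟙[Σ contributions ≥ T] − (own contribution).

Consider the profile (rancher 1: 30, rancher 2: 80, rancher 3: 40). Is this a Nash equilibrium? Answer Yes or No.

No

Total = 150 ≥ 70: provided.
Rancher 1 (pledges 30, payoff 71): dropping to 0 → total 120, payoff 101. Profitable deviation.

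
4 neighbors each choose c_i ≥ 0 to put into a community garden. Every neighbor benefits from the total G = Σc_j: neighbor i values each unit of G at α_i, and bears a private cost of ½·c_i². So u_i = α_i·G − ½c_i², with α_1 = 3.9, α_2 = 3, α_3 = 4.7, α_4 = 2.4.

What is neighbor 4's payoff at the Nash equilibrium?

30.72

Neighbor i's FOC: ∂u_i/∂c_i = α_i − c_i = 0, so c_i* = α_i.
NE contributions = (3.9, 3, 4.7, 2.4); G = 14.
u_4 = α_4·G − ½·(c_4)² = 2.4·14 − ½·2.4² = 30.72.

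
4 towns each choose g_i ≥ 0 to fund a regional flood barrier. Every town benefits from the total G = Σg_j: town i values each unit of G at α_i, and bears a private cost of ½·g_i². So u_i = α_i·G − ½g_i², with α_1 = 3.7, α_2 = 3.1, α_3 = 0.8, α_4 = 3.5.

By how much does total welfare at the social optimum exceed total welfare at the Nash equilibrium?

Town i's FOC: ∂u_i/∂g_i = α_i − g_i = 0, so g_i* = α_i.
NE contributions = (3.7, 3.1, 0.8, 3.5); G = 11.1.
W^NE = (Σα)·G − ½Σα_i² = 11.1² − ½·36.19 = 105.115.
Planner sets g_i = Σα_j = 11.1 for every i, so G^SO = 4·11.1 = 44.4.
W^SO = (Σα)·G^SO − ½·4·(Σα)² = (4/2)·11.1² = 246.42.
Deadweight loss = W^SO − W^NE = 141.305.

141.305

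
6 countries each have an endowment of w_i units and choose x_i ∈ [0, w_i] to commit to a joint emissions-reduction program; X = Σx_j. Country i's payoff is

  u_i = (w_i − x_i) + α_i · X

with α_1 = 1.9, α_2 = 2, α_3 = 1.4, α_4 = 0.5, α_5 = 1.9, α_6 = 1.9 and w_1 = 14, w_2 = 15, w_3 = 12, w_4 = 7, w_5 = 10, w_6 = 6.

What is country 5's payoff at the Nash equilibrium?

∂u_i/∂x_i = α_i − 1, so country i contributes w_i if α_i > 1, else 0.
α_i > 1 for i ∈ {1, 2, 3, 5, 6}; NE contributions (14, 15, 12, 0, 10, 6), X = 57.
u_5 = (10 − 10) + 1.9·57 = 108.3.

108.3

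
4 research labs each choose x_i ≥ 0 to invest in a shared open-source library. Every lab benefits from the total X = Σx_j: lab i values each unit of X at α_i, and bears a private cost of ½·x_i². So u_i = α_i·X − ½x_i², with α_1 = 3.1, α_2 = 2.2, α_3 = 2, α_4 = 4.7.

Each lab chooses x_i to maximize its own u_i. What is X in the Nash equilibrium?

12

Lab i's FOC: ∂u_i/∂x_i = α_i − x_i = 0, so x_i* = α_i.
NE contributions = (3.1, 2.2, 2, 4.7); X = 12.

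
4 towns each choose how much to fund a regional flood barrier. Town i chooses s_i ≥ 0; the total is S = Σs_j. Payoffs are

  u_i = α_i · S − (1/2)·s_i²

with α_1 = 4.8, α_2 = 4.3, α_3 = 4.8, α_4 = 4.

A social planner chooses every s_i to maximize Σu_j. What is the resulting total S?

Planner FOC: ∂(Σu_j)/∂s_i = (Σα_j) − s_i = 0, so s_i^SO = Σα_j = 17.9 for every i; S^SO = 71.6.

71.6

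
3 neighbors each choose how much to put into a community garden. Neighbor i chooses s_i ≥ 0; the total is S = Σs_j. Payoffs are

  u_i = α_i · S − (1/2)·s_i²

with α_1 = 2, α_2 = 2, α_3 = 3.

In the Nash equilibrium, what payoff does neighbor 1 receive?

Neighbor i's FOC: ∂u_i/∂s_i = α_i − s_i = 0, so s_i* = α_i.
NE contributions = (2, 2, 3); S = 7.
u_1 = α_1·S − ½·(s_1)² = 2·7 − ½·2² = 12.

12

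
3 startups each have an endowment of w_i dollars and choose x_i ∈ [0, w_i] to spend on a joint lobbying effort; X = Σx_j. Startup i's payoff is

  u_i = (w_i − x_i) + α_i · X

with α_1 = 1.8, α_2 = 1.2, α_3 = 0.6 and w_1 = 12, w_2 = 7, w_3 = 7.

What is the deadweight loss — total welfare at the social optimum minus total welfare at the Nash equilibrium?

18.2

∂u_i/∂x_i = α_i − 1, so startup i contributes w_i if α_i > 1, else 0.
α_i > 1 for i ∈ {1, 2}; NE contributions (12, 7, 0), X = 19.
W^NE = Σw_i − X^NE + (Σα_i)·X^NE = 26 + 2.6·19 = 75.4.
Planner: ∂(Σu_j)/∂x_i = Σα_j − 1 = 2.6 > 0, so everyone contributes w_i; X^SO = 26, W^SO = 26 + 2.6·26 = 93.6.
Deadweight loss = 18.2.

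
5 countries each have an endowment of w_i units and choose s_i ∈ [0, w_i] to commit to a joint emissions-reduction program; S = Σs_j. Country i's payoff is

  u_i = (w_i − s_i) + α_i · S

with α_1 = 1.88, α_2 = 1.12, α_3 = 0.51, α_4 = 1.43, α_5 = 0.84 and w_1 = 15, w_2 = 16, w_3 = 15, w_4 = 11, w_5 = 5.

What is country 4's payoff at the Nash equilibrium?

∂u_i/∂s_i = α_i − 1, so country i contributes w_i if α_i > 1, else 0.
α_i > 1 for i ∈ {1, 2, 4}; NE contributions (15, 16, 0, 11, 0), S = 42.
u_4 = (11 − 11) + 1.43·42 = 60.06.

60.06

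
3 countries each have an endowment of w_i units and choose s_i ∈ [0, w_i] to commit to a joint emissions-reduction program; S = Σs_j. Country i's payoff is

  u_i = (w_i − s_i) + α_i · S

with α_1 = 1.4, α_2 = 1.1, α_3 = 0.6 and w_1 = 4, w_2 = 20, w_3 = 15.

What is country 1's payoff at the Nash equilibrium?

∂u_i/∂s_i = α_i − 1, so country i contributes w_i if α_i > 1, else 0.
α_i > 1 for i ∈ {1, 2}; NE contributions (4, 20, 0), S = 24.
u_1 = (4 − 4) + 1.4·24 = 33.6.

33.6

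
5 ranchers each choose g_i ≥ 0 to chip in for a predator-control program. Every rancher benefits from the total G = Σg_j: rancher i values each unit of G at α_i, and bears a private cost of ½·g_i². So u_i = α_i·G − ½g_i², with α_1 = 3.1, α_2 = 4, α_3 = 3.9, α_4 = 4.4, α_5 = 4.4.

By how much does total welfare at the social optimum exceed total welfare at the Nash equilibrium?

627.83

Rancher i's FOC: ∂u_i/∂g_i = α_i − g_i = 0, so g_i* = α_i.
NE contributions = (3.1, 4, 3.9, 4.4, 4.4); G = 19.8.
W^NE = (Σα)·G − ½Σα_i² = 19.8² − ½·79.54 = 352.27.
Planner sets g_i = Σα_j = 19.8 for every i, so G^SO = 5·19.8 = 99.
W^SO = (Σα)·G^SO − ½·5·(Σα)² = (5/2)·19.8² = 980.1.
Deadweight loss = W^SO − W^NE = 627.83.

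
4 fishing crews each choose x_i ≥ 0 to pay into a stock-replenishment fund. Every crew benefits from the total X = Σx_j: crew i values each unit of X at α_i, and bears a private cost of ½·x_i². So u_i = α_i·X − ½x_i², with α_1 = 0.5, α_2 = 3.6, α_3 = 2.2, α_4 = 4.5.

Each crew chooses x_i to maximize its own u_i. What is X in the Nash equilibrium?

10.8

Crew i's FOC: ∂u_i/∂x_i = α_i − x_i = 0, so x_i* = α_i.
NE contributions = (0.5, 3.6, 2.2, 4.5); X = 10.8.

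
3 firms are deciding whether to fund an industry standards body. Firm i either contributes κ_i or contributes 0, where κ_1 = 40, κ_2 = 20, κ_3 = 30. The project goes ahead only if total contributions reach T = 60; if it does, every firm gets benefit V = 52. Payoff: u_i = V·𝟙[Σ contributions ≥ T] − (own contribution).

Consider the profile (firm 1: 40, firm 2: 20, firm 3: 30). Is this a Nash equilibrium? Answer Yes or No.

No

Total = 90 ≥ 60: provided.
Firm 1 (pledges 40, payoff 12): dropping to 0 → total 50, payoff 0. No gain.
Firm 2 (pledges 20, payoff 32): dropping to 0 → total 70, payoff 52. Profitable deviation.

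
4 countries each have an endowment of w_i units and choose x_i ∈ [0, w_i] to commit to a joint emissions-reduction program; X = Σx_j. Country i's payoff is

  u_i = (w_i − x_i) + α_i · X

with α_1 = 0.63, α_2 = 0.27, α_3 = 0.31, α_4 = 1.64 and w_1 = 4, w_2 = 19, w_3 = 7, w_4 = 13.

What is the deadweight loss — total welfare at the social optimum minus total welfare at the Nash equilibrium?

55.5

∂u_i/∂x_i = α_i − 1, so country i contributes w_i if α_i > 1, else 0.
α_i > 1 for i ∈ {4}; NE contributions (0, 0, 0, 13), X = 13.
W^NE = Σw_i − X^NE + (Σα_i)·X^NE = 43 + 1.85·13 = 67.05.
Planner: ∂(Σu_j)/∂x_i = Σα_j − 1 = 1.85 > 0, so everyone contributes w_i; X^SO = 43, W^SO = 43 + 1.85·43 = 122.55.
Deadweight loss = 55.5.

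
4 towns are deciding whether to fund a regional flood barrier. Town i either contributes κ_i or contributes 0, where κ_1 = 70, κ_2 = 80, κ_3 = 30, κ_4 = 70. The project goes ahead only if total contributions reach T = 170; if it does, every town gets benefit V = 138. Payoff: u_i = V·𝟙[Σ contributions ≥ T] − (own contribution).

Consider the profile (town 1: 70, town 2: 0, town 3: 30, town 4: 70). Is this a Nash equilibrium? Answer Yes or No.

Total = 170 ≥ 170: provided.
Town 1 (pledges 70, payoff 68): dropping to 0 → total 100, payoff 0. No gain.
Town 2 (pledges 0, payoff 138): pledging 80 → total 250, payoff 58. No gain.
Town 3 (pledges 30, payoff 108): dropping to 0 → total 140, payoff 0. No gain.
Town 4 (pledges 70, payoff 68): dropping to 0 → total 100, payoff 0. No gain.

Yes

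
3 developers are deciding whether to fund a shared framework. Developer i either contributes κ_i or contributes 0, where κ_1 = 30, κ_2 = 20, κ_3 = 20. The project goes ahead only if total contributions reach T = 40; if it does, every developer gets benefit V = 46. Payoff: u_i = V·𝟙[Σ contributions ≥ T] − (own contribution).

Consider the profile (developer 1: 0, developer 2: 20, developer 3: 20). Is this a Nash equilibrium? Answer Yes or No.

Total = 40 ≥ 40: provided.
Developer 1 (pledges 0, payoff 46): pledging 30 → total 70, payoff 16. No gain.
Developer 2 (pledges 20, payoff 26): dropping to 0 → total 20, payoff 0. No gain.
Developer 3 (pledges 20, payoff 26): dropping to 0 → total 20, payoff 0. No gain.

Yes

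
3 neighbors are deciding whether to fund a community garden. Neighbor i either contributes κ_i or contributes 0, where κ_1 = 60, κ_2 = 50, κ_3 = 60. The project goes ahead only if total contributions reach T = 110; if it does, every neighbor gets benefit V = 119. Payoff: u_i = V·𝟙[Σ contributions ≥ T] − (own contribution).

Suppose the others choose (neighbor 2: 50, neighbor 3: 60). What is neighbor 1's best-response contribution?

Others' total = 110 ≥ 110; contributing adds cost 60 for no extra benefit.
Best response: 0.

0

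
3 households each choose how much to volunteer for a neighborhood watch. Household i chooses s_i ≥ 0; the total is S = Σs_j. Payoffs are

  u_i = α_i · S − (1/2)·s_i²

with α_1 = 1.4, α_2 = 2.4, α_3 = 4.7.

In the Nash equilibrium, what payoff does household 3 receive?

Household i's FOC: ∂u_i/∂s_i = α_i − s_i = 0, so s_i* = α_i.
NE contributions = (1.4, 2.4, 4.7); S = 8.5.
u_3 = α_3·S − ½·(s_3)² = 4.7·8.5 − ½·4.7² = 28.905.

28.905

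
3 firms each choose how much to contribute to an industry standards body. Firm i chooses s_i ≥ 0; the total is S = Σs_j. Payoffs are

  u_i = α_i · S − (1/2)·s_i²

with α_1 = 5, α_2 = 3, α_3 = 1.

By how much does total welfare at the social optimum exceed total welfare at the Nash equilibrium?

58

Firm i's FOC: ∂u_i/∂s_i = α_i − s_i = 0, so s_i* = α_i.
NE contributions = (5, 3, 1); S = 9.
W^NE = (Σα)·S − ½Σα_i² = 9² − ½·35 = 63.5.
Planner sets s_i = Σα_j = 9 for every i, so S^SO = 3·9 = 27.
W^SO = (Σα)·S^SO − ½·3·(Σα)² = (3/2)·9² = 121.5.
Deadweight loss = W^SO − W^NE = 58.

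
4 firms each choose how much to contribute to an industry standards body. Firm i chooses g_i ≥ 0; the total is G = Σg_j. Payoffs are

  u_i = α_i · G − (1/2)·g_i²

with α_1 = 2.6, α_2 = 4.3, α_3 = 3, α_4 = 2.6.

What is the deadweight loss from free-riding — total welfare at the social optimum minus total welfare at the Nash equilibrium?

176.755

Firm i's FOC: ∂u_i/∂g_i = α_i − g_i = 0, so g_i* = α_i.
NE contributions = (2.6, 4.3, 3, 2.6); G = 12.5.
W^NE = (Σα)·G − ½Σα_i² = 12.5² − ½·41.01 = 135.745.
Planner sets g_i = Σα_j = 12.5 for every i, so G^SO = 4·12.5 = 50.
W^SO = (Σα)·G^SO − ½·4·(Σα)² = (4/2)·12.5² = 312.5.
Deadweight loss = W^SO − W^NE = 176.755.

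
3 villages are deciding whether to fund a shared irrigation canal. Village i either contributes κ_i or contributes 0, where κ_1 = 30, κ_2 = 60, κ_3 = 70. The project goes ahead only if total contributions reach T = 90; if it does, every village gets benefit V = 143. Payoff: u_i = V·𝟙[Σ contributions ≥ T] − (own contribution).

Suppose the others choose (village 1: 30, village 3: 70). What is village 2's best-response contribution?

0

Others' total = 100 ≥ 90; contributing adds cost 60 for no extra benefit.
Best response: 0.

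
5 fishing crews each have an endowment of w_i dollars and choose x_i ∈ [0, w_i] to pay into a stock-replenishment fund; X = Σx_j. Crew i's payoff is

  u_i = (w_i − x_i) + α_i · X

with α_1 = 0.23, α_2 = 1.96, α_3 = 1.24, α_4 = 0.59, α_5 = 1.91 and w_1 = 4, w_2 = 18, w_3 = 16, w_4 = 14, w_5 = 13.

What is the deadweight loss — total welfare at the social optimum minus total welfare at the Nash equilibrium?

88.74

∂u_i/∂x_i = α_i − 1, so crew i contributes w_i if α_i > 1, else 0.
α_i > 1 for i ∈ {2, 3, 5}; NE contributions (0, 18, 16, 0, 13), X = 47.
W^NE = Σw_i − X^NE + (Σα_i)·X^NE = 65 + 4.93·47 = 296.71.
Planner: ∂(Σu_j)/∂x_i = Σα_j − 1 = 4.93 > 0, so everyone contributes w_i; X^SO = 65, W^SO = 65 + 4.93·65 = 385.45.
Deadweight loss = 88.74.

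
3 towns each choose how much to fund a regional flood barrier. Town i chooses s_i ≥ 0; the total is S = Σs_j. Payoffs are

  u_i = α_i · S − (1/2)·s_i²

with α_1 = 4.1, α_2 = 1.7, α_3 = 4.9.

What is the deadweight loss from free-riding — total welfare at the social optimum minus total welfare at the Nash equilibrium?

Town i's FOC: ∂u_i/∂s_i = α_i − s_i = 0, so s_i* = α_i.
NE contributions = (4.1, 1.7, 4.9); S = 10.7.
W^NE = (Σα)·S − ½Σα_i² = 10.7² − ½·43.71 = 92.635.
Planner sets s_i = Σα_j = 10.7 for every i, so S^SO = 3·10.7 = 32.1.
W^SO = (Σα)·S^SO − ½·3·(Σα)² = (3/2)·10.7² = 171.735.
Deadweight loss = W^SO − W^NE = 79.1.

79.1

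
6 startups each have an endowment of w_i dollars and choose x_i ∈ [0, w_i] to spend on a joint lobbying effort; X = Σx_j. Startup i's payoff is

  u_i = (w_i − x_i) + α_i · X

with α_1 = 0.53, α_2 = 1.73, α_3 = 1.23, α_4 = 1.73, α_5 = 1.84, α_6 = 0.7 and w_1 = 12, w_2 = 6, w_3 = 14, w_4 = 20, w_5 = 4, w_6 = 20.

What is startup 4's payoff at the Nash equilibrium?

76.12

∂u_i/∂x_i = α_i − 1, so startup i contributes w_i if α_i > 1, else 0.
α_i > 1 for i ∈ {2, 3, 4, 5}; NE contributions (0, 6, 14, 20, 4, 0), X = 44.
u_4 = (20 − 20) + 1.73·44 = 76.12.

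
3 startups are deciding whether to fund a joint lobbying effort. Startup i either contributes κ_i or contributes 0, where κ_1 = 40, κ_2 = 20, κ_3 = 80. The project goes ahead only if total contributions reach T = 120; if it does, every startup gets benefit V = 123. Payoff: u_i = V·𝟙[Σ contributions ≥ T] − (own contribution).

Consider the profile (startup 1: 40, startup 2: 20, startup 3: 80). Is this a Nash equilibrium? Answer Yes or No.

Total = 140 ≥ 120: provided.
Startup 1 (pledges 40, payoff 83): dropping to 0 → total 100, payoff 0. No gain.
Startup 2 (pledges 20, payoff 103): dropping to 0 → total 120, payoff 123. Profitable deviation.

No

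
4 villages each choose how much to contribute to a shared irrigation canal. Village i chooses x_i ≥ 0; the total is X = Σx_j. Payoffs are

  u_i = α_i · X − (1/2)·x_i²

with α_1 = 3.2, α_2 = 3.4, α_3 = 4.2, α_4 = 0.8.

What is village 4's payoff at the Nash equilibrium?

Village i's FOC: ∂u_i/∂x_i = α_i − x_i = 0, so x_i* = α_i.
NE contributions = (3.2, 3.4, 4.2, 0.8); X = 11.6.
u_4 = α_4·X − ½·(x_4)² = 0.8·11.6 − ½·0.8² = 8.96.

8.96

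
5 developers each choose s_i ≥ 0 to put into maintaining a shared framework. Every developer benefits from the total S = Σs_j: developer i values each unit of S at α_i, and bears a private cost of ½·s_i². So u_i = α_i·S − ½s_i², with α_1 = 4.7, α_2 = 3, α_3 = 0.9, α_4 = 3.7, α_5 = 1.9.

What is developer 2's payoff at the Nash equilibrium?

38.1

Developer i's FOC: ∂u_i/∂s_i = α_i − s_i = 0, so s_i* = α_i.
NE contributions = (4.7, 3, 0.9, 3.7, 1.9); S = 14.2.
u_2 = α_2·S − ½·(s_2)² = 3·14.2 − ½·3² = 38.1.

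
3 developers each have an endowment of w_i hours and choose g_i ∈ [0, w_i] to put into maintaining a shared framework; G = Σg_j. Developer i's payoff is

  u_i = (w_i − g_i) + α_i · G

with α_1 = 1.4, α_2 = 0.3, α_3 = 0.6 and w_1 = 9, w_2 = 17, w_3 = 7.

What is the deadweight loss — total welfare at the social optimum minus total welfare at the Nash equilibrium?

31.2

∂u_i/∂g_i = α_i − 1, so developer i contributes w_i if α_i > 1, else 0.
α_i > 1 for i ∈ {1}; NE contributions (9, 0, 0), G = 9.
W^NE = Σw_i − G^NE + (Σα_i)·G^NE = 33 + 1.3·9 = 44.7.
Planner: ∂(Σu_j)/∂g_i = Σα_j − 1 = 1.3 > 0, so everyone contributes w_i; G^SO = 33, W^SO = 33 + 1.3·33 = 75.9.
Deadweight loss = 31.2.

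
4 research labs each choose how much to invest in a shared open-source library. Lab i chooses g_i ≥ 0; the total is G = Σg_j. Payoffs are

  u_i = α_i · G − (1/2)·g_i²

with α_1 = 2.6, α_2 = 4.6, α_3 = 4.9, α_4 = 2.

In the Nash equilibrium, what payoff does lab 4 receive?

26.2

Lab i's FOC: ∂u_i/∂g_i = α_i − g_i = 0, so g_i* = α_i.
NE contributions = (2.6, 4.6, 4.9, 2); G = 14.1.
u_4 = α_4·G − ½·(g_4)² = 2·14.1 − ½·2² = 26.2.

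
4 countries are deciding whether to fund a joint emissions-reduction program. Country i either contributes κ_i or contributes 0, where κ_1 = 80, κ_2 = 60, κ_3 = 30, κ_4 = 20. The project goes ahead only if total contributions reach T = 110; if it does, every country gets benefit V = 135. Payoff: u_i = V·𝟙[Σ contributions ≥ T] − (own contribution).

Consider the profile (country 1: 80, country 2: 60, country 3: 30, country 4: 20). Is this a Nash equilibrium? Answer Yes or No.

Total = 190 ≥ 110: provided.
Country 1 (pledges 80, payoff 55): dropping to 0 → total 110, payoff 135. Profitable deviation.

No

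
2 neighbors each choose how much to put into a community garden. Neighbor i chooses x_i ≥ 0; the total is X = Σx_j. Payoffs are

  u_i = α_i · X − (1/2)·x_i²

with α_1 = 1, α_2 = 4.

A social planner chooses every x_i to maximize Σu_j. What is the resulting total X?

Planner FOC: ∂(Σu_j)/∂x_i = (Σα_j) − x_i = 0, so x_i^SO = Σα_j = 5 for every i; X^SO = 10.

10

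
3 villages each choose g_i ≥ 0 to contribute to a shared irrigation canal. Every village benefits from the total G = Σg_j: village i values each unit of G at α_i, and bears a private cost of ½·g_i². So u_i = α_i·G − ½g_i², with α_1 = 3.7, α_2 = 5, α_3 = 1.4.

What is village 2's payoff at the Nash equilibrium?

38

Village i's FOC: ∂u_i/∂g_i = α_i − g_i = 0, so g_i* = α_i.
NE contributions = (3.7, 5, 1.4); G = 10.1.
u_2 = α_2·G − ½·(g_2)² = 5·10.1 − ½·5² = 38.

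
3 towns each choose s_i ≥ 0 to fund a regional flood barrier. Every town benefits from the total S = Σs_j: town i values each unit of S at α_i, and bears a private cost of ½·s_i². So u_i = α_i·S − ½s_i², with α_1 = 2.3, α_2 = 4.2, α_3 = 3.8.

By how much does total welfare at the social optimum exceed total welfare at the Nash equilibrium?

Town i's FOC: ∂u_i/∂s_i = α_i − s_i = 0, so s_i* = α_i.
NE contributions = (2.3, 4.2, 3.8); S = 10.3.
W^NE = (Σα)·S − ½Σα_i² = 10.3² − ½·37.37 = 87.405.
Planner sets s_i = Σα_j = 10.3 for every i, so S^SO = 3·10.3 = 30.9.
W^SO = (Σα)·S^SO − ½·3·(Σα)² = (3/2)·10.3² = 159.135.
Deadweight loss = W^SO − W^NE = 71.73.

71.73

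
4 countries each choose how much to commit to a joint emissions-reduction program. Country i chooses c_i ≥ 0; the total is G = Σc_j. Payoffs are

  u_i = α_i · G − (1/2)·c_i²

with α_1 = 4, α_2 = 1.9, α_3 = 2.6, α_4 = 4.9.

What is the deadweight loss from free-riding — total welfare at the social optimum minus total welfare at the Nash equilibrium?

204.75

Country i's FOC: ∂u_i/∂c_i = α_i − c_i = 0, so c_i* = α_i.
NE contributions = (4, 1.9, 2.6, 4.9); G = 13.4.
W^NE = (Σα)·G − ½Σα_i² = 13.4² − ½·50.38 = 154.37.
Planner sets c_i = Σα_j = 13.4 for every i, so G^SO = 4·13.4 = 53.6.
W^SO = (Σα)·G^SO − ½·4·(Σα)² = (4/2)·13.4² = 359.12.
Deadweight loss = W^SO − W^NE = 204.75.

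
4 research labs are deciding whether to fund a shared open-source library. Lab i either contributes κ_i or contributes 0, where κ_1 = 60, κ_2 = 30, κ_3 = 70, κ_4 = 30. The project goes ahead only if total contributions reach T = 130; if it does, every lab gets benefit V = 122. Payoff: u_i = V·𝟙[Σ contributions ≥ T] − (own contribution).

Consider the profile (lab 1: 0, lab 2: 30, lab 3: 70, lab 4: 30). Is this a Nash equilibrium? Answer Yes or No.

Yes

Total = 130 ≥ 130: provided.
Lab 1 (pledges 0, payoff 122): pledging 60 → total 190, payoff 62. No gain.
Lab 2 (pledges 30, payoff 92): dropping to 0 → total 100, payoff 0. No gain.
Lab 3 (pledges 70, payoff 52): dropping to 0 → total 60, payoff 0. No gain.
Lab 4 (pledges 30, payoff 92): dropping to 0 → total 100, payoff 0. No gain.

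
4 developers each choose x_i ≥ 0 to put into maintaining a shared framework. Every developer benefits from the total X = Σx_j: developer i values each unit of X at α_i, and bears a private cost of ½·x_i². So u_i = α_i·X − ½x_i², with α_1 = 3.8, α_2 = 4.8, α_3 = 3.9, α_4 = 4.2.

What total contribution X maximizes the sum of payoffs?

Planner FOC: ∂(Σu_j)/∂x_i = (Σα_j) − x_i = 0, so x_i^SO = Σα_j = 16.7 for every i; X^SO = 66.8.

66.8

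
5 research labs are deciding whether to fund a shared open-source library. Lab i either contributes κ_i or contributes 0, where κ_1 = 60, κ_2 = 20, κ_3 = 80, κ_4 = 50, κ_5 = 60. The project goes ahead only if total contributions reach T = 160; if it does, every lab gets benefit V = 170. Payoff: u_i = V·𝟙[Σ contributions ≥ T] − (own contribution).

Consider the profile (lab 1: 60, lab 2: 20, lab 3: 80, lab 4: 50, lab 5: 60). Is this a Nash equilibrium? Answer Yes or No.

No

Total = 270 ≥ 160: provided.
Lab 1 (pledges 60, payoff 110): dropping to 0 → total 210, payoff 170. Profitable deviation.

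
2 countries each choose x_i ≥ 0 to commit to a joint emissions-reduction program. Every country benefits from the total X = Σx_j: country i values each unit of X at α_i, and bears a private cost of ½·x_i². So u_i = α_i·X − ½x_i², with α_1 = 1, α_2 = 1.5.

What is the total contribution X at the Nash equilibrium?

Country i's FOC: ∂u_i/∂x_i = α_i − x_i = 0, so x_i* = α_i.
NE contributions = (1, 1.5); X = 2.5.

2.5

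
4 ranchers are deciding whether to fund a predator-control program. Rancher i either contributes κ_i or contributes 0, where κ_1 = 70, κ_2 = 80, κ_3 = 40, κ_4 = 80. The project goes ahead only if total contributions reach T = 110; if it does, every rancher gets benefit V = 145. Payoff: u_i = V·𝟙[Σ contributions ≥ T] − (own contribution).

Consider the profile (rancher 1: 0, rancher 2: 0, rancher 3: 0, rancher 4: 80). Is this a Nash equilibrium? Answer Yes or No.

Total = 80 < 110: not provided.
Rancher 1 (pledges 0, payoff 0): pledging 70 → total 150, payoff 75. Profitable deviation.

No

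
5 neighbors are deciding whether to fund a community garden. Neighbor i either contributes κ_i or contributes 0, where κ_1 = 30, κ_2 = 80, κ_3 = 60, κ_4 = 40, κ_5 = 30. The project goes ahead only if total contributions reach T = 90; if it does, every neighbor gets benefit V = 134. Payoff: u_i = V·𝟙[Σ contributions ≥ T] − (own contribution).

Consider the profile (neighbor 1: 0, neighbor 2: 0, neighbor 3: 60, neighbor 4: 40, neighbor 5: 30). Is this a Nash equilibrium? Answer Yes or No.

No

Total = 130 ≥ 90: provided.
Neighbor 1 (pledges 0, payoff 134): pledging 30 → total 160, payoff 104. No gain.
Neighbor 2 (pledges 0, payoff 134): pledging 80 → total 210, payoff 54. No gain.
Neighbor 3 (pledges 60, payoff 74): dropping to 0 → total 70, payoff 0. No gain.
Neighbor 4 (pledges 40, payoff 94): dropping to 0 → total 90, payoff 134. Profitable deviation.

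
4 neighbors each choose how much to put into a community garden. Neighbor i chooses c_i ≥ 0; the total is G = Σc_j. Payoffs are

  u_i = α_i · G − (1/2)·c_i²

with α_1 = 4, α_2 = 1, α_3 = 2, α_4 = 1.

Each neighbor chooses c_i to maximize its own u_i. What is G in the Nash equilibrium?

8

Neighbor i's FOC: ∂u_i/∂c_i = α_i − c_i = 0, so c_i* = α_i.
NE contributions = (4, 1, 2, 1); G = 8.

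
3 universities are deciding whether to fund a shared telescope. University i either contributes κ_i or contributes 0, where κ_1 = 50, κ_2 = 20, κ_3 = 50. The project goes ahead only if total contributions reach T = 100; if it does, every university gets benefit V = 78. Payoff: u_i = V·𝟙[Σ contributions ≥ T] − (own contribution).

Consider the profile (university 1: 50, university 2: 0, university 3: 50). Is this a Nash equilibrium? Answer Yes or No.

Yes

Total = 100 ≥ 100: provided.
University 1 (pledges 50, payoff 28): dropping to 0 → total 50, payoff 0. No gain.
University 2 (pledges 0, payoff 78): pledging 20 → total 120, payoff 58. No gain.
University 3 (pledges 50, payoff 28): dropping to 0 → total 50, payoff 0. No gain.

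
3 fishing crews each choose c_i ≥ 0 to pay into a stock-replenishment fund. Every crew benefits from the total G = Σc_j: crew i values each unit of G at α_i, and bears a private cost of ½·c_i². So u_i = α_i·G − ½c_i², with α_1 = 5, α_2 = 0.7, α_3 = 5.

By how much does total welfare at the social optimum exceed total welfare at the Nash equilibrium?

Crew i's FOC: ∂u_i/∂c_i = α_i − c_i = 0, so c_i* = α_i.
NE contributions = (5, 0.7, 5); G = 10.7.
W^NE = (Σα)·G − ½Σα_i² = 10.7² − ½·50.49 = 89.245.
Planner sets c_i = Σα_j = 10.7 for every i, so G^SO = 3·10.7 = 32.1.
W^SO = (Σα)·G^SO − ½·3·(Σα)² = (3/2)·10.7² = 171.735.
Deadweight loss = W^SO − W^NE = 82.49.

82.49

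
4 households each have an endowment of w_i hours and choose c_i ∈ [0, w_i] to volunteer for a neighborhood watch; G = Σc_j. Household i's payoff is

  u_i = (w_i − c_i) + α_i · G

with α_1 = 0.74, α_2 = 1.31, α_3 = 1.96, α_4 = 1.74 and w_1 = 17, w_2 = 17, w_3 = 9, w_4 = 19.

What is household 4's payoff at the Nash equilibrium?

78.3

∂u_i/∂c_i = α_i − 1, so household i contributes w_i if α_i > 1, else 0.
α_i > 1 for i ∈ {2, 3, 4}; NE contributions (0, 17, 9, 19), G = 45.
u_4 = (19 − 19) + 1.74·45 = 78.3.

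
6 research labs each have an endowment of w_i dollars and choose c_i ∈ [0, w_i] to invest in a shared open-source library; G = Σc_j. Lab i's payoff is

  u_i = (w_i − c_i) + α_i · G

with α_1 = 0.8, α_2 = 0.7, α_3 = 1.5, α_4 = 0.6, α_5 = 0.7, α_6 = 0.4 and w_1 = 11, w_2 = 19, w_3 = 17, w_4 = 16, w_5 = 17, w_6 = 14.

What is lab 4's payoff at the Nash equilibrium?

26.2

∂u_i/∂c_i = α_i − 1, so lab i contributes w_i if α_i > 1, else 0.
α_i > 1 for i ∈ {3}; NE contributions (0, 0, 17, 0, 0, 0), G = 17.
u_4 = (16 − 0) + 0.6·17 = 26.2.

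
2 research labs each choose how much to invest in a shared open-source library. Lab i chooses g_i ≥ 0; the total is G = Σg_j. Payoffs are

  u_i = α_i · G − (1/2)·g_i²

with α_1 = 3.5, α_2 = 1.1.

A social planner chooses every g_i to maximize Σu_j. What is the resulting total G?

Planner FOC: ∂(Σu_j)/∂g_i = (Σα_j) − g_i = 0, so g_i^SO = Σα_j = 4.6 for every i; G^SO = 9.2.

9.2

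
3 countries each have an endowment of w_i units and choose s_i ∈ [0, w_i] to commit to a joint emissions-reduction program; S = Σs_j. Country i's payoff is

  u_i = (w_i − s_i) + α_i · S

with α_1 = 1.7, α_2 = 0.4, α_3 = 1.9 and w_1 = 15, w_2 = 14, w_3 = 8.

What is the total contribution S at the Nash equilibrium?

∂u_i/∂s_i = α_i − 1, so country i contributes w_i if α_i > 1, else 0.
α_i > 1 for i ∈ {1, 3}; NE contributions (15, 0, 8), S = 23.

23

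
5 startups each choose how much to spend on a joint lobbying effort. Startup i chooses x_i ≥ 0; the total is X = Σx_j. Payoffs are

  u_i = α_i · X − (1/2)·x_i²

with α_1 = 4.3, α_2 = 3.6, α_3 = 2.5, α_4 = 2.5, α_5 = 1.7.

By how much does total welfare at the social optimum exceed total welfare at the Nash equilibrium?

343.16

Startup i's FOC: ∂u_i/∂x_i = α_i − x_i = 0, so x_i* = α_i.
NE contributions = (4.3, 3.6, 2.5, 2.5, 1.7); X = 14.6.
W^NE = (Σα)·X − ½Σα_i² = 14.6² − ½·46.84 = 189.74.
Planner sets x_i = Σα_j = 14.6 for every i, so X^SO = 5·14.6 = 73.
W^SO = (Σα)·X^SO − ½·5·(Σα)² = (5/2)·14.6² = 532.9.
Deadweight loss = W^SO − W^NE = 343.16.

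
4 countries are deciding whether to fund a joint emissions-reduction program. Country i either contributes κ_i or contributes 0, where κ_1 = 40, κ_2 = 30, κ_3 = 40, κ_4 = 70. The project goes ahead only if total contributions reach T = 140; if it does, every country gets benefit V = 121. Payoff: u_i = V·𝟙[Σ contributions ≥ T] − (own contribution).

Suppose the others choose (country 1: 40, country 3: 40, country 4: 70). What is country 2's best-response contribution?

0

Others' total = 150 ≥ 140; contributing adds cost 30 for no extra benefit.
Best response: 0.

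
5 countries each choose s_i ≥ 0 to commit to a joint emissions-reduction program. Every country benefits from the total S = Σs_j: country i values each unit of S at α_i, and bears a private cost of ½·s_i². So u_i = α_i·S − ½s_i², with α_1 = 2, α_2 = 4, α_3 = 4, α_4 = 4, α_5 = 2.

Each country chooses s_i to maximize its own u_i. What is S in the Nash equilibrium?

Country i's FOC: ∂u_i/∂s_i = α_i − s_i = 0, so s_i* = α_i.
NE contributions = (2, 4, 4, 4, 2); S = 16.

16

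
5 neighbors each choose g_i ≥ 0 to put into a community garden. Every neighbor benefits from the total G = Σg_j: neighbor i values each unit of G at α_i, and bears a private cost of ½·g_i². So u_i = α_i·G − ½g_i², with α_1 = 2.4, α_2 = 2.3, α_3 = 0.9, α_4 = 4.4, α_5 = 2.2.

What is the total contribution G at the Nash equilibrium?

12.2

Neighbor i's FOC: ∂u_i/∂g_i = α_i − g_i = 0, so g_i* = α_i.
NE contributions = (2.4, 2.3, 0.9, 4.4, 2.2); G = 12.2.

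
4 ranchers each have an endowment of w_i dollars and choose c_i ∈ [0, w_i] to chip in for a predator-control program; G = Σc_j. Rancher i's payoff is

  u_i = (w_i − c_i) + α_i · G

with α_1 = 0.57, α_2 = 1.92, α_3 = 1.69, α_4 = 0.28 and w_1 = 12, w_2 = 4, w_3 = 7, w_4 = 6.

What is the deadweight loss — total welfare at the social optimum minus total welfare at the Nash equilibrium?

∂u_i/∂c_i = α_i − 1, so rancher i contributes w_i if α_i > 1, else 0.
α_i > 1 for i ∈ {2, 3}; NE contributions (0, 4, 7, 0), G = 11.
W^NE = Σw_i − G^NE + (Σα_i)·G^NE = 29 + 3.46·11 = 67.06.
Planner: ∂(Σu_j)/∂c_i = Σα_j − 1 = 3.46 > 0, so everyone contributes w_i; G^SO = 29, W^SO = 29 + 3.46·29 = 129.34.
Deadweight loss = 62.28.

62.28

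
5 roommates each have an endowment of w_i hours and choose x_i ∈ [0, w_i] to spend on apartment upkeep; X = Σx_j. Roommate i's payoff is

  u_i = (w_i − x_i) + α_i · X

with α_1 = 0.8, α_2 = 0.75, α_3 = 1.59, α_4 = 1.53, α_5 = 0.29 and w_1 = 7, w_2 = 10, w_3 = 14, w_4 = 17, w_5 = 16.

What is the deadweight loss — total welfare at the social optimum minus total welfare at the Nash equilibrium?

∂u_i/∂x_i = α_i − 1, so roommate i contributes w_i if α_i > 1, else 0.
α_i > 1 for i ∈ {3, 4}; NE contributions (0, 0, 14, 17, 0), X = 31.
W^NE = Σw_i − X^NE + (Σα_i)·X^NE = 64 + 3.96·31 = 186.76.
Planner: ∂(Σu_j)/∂x_i = Σα_j − 1 = 3.96 > 0, so everyone contributes w_i; X^SO = 64, W^SO = 64 + 3.96·64 = 317.44.
Deadweight loss = 130.68.

130.68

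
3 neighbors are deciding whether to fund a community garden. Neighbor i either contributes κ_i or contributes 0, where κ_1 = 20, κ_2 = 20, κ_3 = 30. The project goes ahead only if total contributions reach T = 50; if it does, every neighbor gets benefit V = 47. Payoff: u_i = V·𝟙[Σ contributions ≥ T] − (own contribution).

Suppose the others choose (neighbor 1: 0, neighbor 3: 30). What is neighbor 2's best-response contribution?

20

Others' total = 30. Contributing 20 brings total to 50 ≥ 50: gain V − κ_2 = 27.
Best response: 20.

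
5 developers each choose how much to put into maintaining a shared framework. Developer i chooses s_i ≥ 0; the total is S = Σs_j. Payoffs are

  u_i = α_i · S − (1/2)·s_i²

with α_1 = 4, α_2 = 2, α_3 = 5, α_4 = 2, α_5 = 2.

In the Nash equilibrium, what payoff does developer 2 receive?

Developer i's FOC: ∂u_i/∂s_i = α_i − s_i = 0, so s_i* = α_i.
NE contributions = (4, 2, 5, 2, 2); S = 15.
u_2 = α_2·S − ½·(s_2)² = 2·15 − ½·2² = 28.

28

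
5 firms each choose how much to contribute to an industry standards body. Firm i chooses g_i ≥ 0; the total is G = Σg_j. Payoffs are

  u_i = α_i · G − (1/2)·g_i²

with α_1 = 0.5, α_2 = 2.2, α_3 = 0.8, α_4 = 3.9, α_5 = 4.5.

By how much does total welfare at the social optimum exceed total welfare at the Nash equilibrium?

Firm i's FOC: ∂u_i/∂g_i = α_i − g_i = 0, so g_i* = α_i.
NE contributions = (0.5, 2.2, 0.8, 3.9, 4.5); G = 11.9.
W^NE = (Σα)·G − ½Σα_i² = 11.9² − ½·41.19 = 121.015.
Planner sets g_i = Σα_j = 11.9 for every i, so G^SO = 5·11.9 = 59.5.
W^SO = (Σα)·G^SO − ½·5·(Σα)² = (5/2)·11.9² = 354.025.
Deadweight loss = W^SO − W^NE = 233.01.

233.01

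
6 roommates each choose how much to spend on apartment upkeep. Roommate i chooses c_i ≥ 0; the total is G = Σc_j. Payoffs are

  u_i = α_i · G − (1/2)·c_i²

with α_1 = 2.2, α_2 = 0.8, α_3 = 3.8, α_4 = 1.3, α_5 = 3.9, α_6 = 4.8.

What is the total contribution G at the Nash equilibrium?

Roommate i's FOC: ∂u_i/∂c_i = α_i − c_i = 0, so c_i* = α_i.
NE contributions = (2.2, 0.8, 3.8, 1.3, 3.9, 4.8); G = 16.8.

16.8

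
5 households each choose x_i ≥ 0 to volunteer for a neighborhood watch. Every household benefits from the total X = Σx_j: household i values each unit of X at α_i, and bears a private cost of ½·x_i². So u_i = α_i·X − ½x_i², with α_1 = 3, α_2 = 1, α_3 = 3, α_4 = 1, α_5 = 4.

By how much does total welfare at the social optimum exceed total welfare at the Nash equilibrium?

Household i's FOC: ∂u_i/∂x_i = α_i − x_i = 0, so x_i* = α_i.
NE contributions = (3, 1, 3, 1, 4); X = 12.
W^NE = (Σα)·X − ½Σα_i² = 12² − ½·36 = 126.
Planner sets x_i = Σα_j = 12 for every i, so X^SO = 5·12 = 60.
W^SO = (Σα)·X^SO − ½·5·(Σα)² = (5/2)·12² = 360.
Deadweight loss = W^SO − W^NE = 234.

234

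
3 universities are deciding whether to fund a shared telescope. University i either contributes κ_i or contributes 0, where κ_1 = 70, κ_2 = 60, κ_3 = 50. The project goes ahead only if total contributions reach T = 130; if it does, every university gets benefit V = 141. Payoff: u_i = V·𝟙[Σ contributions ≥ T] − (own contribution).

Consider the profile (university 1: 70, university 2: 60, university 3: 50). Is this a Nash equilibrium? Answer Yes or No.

Total = 180 ≥ 130: provided.
University 1 (pledges 70, payoff 71): dropping to 0 → total 110, payoff 0. No gain.
University 2 (pledges 60, payoff 81): dropping to 0 → total 120, payoff 0. No gain.
University 3 (pledges 50, payoff 91): dropping to 0 → total 130, payoff 141. Profitable deviation.

No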